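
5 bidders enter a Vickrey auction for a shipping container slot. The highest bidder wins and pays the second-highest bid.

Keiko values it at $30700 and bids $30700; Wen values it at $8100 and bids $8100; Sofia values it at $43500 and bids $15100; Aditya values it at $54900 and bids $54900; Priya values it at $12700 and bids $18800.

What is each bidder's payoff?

Payoffs: Keiko $0, Wen $0, Sofia $0, Aditya $24200, Priya $0.

Ordered from highest: Aditya $54900, then Keiko $30700, then Priya $18800, then Sofia $15100, then Wen $8100.
Aditya has the top bid and wins; the price is the second-highest bid, $30700.
Aditya's payoff = $54900 − $30700 = $24200. All other bidders lose, so their payoff is 0.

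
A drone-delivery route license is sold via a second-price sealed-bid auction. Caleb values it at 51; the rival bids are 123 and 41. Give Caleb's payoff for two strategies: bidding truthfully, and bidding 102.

(a) 0  (b) 0

The highest competing bid is 123.
Bidding truthfully at 51: the top bid is 123 (a rival), so Caleb loses. Payoff = 0.
Bidding 102: the top bid is 123 (a rival), so Caleb loses. Payoff = 0.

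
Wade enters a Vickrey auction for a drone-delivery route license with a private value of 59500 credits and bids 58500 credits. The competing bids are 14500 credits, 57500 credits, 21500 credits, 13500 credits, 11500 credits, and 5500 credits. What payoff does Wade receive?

Highest competing bid: 57500 credits.
Wade's bid 58500 credits is the highest overall, so Wade wins and pays the second-highest bid, 57500 credits.
Payoff = value − price = 59500 credits − 57500 credits = 2000 credits.

Payoff = 2000 credits.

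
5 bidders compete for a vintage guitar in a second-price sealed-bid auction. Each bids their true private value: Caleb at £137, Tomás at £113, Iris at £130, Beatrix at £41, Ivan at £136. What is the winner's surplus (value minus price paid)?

Bids in descending order: Caleb £137, then Ivan £136, then Iris £130, then Tomás £113, then Beatrix £41.
Caleb wins with the top bid and pays the second-highest, £136.
Surplus = £137 − £136 = £1.

Surplus = £1.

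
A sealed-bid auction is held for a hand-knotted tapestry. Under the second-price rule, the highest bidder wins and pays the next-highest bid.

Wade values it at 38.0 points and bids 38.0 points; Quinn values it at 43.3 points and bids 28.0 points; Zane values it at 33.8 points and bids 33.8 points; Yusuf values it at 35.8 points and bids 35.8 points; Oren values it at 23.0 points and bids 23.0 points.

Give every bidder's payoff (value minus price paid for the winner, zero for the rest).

Bids in descending order: Wade 38.0 points > Yusuf 35.8 points > Zane 33.8 points > Quinn 28.0 points > Oren 23.0 points.
Wade has the top bid and wins; the price is the second-highest bid, 35.8 points.
Wade's payoff = 38.0 points − 35.8 points = 2.2 points. All other bidders lose, so their payoff is 0.

Payoffs: Wade 2.2 points, Quinn 0.0 points, Zane 0.0 points, Yusuf 0.0 points, Oren 0.0 points.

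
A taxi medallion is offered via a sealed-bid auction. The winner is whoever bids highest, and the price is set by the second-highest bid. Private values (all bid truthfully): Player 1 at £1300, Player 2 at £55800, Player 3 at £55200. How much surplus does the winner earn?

Ranking the bids: Player 2 £55800, then Player 3 £55200, then Player 1 £1300.
Player 2 wins with the top bid and pays the second-highest, £55200.
Surplus = £55800 − £55200 = £600.

£600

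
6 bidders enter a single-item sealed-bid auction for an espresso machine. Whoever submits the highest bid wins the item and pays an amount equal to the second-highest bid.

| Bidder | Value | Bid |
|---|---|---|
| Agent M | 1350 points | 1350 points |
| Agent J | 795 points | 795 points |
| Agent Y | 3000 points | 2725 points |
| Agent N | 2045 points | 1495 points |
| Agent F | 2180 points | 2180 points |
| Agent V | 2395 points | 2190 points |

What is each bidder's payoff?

Sorted high to low: Agent Y 2725 points; Agent V 2190 points; Agent F 2180 points; Agent N 1495 points; Agent M 1350 points; Agent J 795 points.
Agent Y has the top bid and wins; the price is the second-highest bid, 2190 points.
Agent Y's payoff = 3000 points − 2190 points = 810 points. All other bidders lose, so their payoff is 0.

Payoffs: Agent M 0 points, Agent J 0 points, Agent Y 810 points, Agent N 0 points, Agent F 0 points, Agent V 0 points.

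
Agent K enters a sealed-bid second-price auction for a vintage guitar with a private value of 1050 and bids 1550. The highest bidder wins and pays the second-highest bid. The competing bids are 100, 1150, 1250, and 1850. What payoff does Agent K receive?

Highest competing bid: 1850.
Agent K's bid 1550 is not the highest, so Agent K loses, pays nothing, and earns zero payoff.

Payoff = 0.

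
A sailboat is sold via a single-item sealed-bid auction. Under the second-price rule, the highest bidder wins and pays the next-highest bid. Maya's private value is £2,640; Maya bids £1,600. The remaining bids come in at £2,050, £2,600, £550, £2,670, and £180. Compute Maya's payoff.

£0

Highest competing bid: £2,670.
Maya's bid £1,600 is not the highest, so Maya loses, pays nothing, and earns zero payoff.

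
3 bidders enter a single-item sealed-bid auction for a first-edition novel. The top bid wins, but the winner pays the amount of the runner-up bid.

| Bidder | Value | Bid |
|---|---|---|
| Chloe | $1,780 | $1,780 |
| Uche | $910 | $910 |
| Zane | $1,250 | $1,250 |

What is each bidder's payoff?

Sorted high to low: Chloe $1,780; Zane $1,250; Uche $910.
Chloe has the top bid and wins; the price is the second-highest bid, $1,250.
Chloe's payoff = $1,780 − $1,250 = $530. All other bidders lose, so their payoff is 0.

Chloe $530, Uche $0, Zane $0.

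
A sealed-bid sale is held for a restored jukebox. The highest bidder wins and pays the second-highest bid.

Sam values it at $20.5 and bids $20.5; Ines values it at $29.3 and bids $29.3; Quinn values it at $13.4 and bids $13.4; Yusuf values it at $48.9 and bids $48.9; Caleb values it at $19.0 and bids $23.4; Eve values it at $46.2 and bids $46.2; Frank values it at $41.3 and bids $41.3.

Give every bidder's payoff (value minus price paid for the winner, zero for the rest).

Ranking the bids: Yusuf $48.9 > Eve $46.2 > Frank $41.3 > Ines $29.3 > Caleb $23.4 > Sam $20.5 > Quinn $13.4.
Yusuf has the top bid and wins; the price is the second-highest bid, $46.2.
Yusuf's payoff = $48.9 − $46.2 = $2.7. All other bidders lose, so their payoff is 0.

Payoffs: Sam $0.0, Ines $0.0, Quinn $0.0, Yusuf $2.7, Caleb $0.0, Eve $0.0, Frank $0.0.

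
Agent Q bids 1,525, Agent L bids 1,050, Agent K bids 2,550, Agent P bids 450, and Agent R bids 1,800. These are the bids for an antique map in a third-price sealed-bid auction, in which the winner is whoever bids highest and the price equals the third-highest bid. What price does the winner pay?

Ordered from highest: Agent K 2,550 > Agent R 1,800 > Agent Q 1,525 > Agent L 1,050 > Agent P 450.
Agent K is the highest bidder, so Agent K wins.
Under the third-price rule, the price is the third-highest bid: 1,525.

Price paid: 1,525.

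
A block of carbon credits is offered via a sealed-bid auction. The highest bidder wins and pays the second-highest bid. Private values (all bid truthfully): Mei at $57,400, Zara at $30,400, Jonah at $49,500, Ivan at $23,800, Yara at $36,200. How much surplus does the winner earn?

Ranking the bids: Mei $57,400, then Jonah $49,500, then Yara $36,200, then Zara $30,400, then Ivan $23,800.
Mei wins with the top bid and pays the second-highest, $49,500.
Surplus = $57,400 − $49,500 = $7,900.

Winner's surplus: $7,900.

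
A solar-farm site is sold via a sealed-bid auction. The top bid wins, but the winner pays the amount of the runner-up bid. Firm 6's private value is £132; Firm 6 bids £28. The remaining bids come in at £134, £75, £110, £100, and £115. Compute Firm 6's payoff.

Highest competing bid: £134.
Firm 6's bid £28 is not the highest, so Firm 6 loses, pays nothing, and earns zero payoff.

The bidder's payoff: £0.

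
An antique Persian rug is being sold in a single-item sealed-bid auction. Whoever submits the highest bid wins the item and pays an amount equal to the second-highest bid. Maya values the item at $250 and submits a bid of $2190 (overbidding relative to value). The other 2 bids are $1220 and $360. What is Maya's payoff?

Highest competing bid: $1220.
Maya's bid $2190 is the highest overall, so Maya wins and pays the second-highest bid, $1220.
Payoff = value − price = $250 − $1220 = -$970.

Payoff = -$970.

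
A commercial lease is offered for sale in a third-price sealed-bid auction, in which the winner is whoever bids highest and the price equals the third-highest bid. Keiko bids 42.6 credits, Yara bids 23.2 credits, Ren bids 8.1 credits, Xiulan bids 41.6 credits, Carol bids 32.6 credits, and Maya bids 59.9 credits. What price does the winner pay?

Ordered from highest: Maya 59.9 credits > Keiko 42.6 credits > Xiulan 41.6 credits > Carol 32.6 credits > Yara 23.2 credits > Ren 8.1 credits.
Maya is the highest bidder, so Maya wins.
Under the third-price rule, the price is the third-highest bid: 41.6 credits.

41.6 credits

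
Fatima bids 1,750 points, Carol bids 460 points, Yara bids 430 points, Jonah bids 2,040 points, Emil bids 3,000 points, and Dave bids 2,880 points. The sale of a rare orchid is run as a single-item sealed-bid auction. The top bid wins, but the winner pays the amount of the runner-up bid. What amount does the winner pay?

Ordered from highest: Emil 3,000 points, then Dave 2,880 points, then Jonah 2,040 points, then Fatima 1,750 points, then Carol 460 points, then Yara 430 points.
Emil has the highest bid, so Emil wins.
The second-highest bid is 2,880 points, so that is what Emil pays.

The winner pays 2,880 points.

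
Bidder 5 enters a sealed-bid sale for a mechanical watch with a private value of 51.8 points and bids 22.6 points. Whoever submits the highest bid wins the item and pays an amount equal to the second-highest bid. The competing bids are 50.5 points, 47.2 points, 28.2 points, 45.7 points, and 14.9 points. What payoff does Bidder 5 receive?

Highest competing bid: 50.5 points.
Bidder 5's bid 22.6 points is not the highest, so Bidder 5 loses, pays nothing, and earns zero payoff.

0.0 points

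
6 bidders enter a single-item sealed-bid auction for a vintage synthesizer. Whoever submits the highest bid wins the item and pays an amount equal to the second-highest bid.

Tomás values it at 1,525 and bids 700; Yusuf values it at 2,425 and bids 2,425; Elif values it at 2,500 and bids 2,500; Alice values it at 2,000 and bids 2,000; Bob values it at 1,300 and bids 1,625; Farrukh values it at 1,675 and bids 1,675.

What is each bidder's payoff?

Bids in descending order: Elif 2,500; Yusuf 2,425; Alice 2,000; Farrukh 1,675; Bob 1,625; Tomás 700.
Elif has the top bid and wins; the price is the second-highest bid, 2,425.
Elif's payoff = 2,500 − 2,425 = 75. All other bidders lose, so their payoff is 0.

Payoffs: Tomás 0, Yusuf 0, Elif 75, Alice 0, Bob 0, Farrukh 0.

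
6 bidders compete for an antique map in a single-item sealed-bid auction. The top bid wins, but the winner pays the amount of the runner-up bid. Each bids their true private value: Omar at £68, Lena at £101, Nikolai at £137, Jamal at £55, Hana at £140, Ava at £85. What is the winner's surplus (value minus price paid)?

£3

Bids in descending order: Hana £140 > Nikolai £137 > Lena £101 > Ava £85 > Omar £68 > Jamal £55.
Hana wins with the top bid and pays the second-highest, £137.
Surplus = £140 − £137 = £3.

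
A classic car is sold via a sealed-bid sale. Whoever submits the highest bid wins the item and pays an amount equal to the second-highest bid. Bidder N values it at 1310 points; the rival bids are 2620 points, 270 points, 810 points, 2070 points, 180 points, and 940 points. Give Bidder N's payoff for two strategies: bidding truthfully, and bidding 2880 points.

The highest competing bid is 2620 points.
Bidding truthfully at 1310 points: the top bid is 2620 points (a rival), so Bidder N loses. Payoff = 0 points.
Bidding 2880 points: Bidder N has the top bid, wins, and pays the second-highest bid 2620 points. Payoff = 1310 points − 2620 points = -1310 points.

(a) 0 points  (b) -1310 points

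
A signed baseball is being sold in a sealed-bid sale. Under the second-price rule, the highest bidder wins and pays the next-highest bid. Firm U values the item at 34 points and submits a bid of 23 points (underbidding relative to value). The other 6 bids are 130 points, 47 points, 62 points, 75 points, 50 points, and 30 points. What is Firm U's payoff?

0 points

Highest competing bid: 130 points.
Firm U's bid 23 points is not the highest, so Firm U loses, pays nothing, and earns zero payoff.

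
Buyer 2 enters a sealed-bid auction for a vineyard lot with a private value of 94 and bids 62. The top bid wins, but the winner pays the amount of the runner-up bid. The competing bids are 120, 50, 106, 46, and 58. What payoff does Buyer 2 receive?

Highest competing bid: 120.
Buyer 2's bid 62 is not the highest, so Buyer 2 loses, pays nothing, and earns zero payoff.

Payoff = 0.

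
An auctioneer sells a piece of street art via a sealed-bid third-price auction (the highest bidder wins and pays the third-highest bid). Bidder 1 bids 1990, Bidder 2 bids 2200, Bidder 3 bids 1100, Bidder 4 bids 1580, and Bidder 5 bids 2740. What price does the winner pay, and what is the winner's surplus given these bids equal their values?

The winner pays 1990 for a surplus of 750.

Ranking the bids: Bidder 5 2740, then Bidder 2 2200, then Bidder 1 1990, then Bidder 4 1580, then Bidder 3 1100.
Bidder 5 is the highest bidder, so Bidder 5 wins.
Under the third-price rule, the price is the third-highest bid: 1990.
Surplus = 2740 − 1990 = 750.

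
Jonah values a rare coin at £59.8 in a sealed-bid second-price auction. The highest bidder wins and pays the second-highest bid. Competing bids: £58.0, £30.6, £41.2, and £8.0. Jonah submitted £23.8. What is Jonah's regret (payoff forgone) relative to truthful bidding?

The highest competing bid is £58.0.
Bidding truthfully at £59.8: Jonah has the top bid, wins, and pays the second-highest bid £58.0. Payoff = £59.8 − £58.0 = £1.8.
Bidding £23.8: the top bid is £58.0 (a rival), so Jonah loses. Payoff = £0.0.
Regret = truthful payoff − actual payoff = £1.8 − £0.0 = £1.8.
This is the dominant-strategy logic: truthful bidding weakly beats any alternative.

Payoff forgone: £1.8.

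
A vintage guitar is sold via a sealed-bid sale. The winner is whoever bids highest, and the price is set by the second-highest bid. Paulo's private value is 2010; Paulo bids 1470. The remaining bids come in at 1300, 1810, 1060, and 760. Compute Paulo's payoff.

Highest competing bid: 1810.
Paulo's bid 1470 is not the highest, so Paulo loses, pays nothing, and earns zero payoff.

0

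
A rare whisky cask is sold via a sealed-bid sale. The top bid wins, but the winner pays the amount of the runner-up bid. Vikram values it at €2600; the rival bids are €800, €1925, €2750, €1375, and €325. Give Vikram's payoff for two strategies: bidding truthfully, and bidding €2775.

(a) €0  (b) -€150

The highest competing bid is €2750.
Bidding truthfully at €2600: the top bid is €2750 (a rival), so Vikram loses. Payoff = €0.
Bidding €2775: Vikram has the top bid, wins, and pays the second-highest bid €2750. Payoff = €2600 − €2750 = -€150.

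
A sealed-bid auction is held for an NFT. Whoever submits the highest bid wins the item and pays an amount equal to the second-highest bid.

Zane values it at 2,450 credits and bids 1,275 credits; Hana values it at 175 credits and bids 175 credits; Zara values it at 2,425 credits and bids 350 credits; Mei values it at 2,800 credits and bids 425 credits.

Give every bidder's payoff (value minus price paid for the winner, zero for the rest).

Payoffs: Zane 2,025 credits, Hana 0 credits, Zara 0 credits, Mei 0 credits.

Ranking the bids: Zane 1,275 credits; Mei 425 credits; Zara 350 credits; Hana 175 credits.
Zane has the top bid and wins; the price is the second-highest bid, 425 credits.
Zane's payoff = 2,450 credits − 425 credits = 2,025 credits. All other bidders lose, so their payoff is 0.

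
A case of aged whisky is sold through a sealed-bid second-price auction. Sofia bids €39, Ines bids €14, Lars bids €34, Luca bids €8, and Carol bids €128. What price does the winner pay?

Price paid: €39.

Ordered from highest: Carol €128; Sofia €39; Lars €34; Ines €14; Luca €8.
Carol has the highest bid, so Carol wins.
The second-highest bid is €39, so that is what Carol pays.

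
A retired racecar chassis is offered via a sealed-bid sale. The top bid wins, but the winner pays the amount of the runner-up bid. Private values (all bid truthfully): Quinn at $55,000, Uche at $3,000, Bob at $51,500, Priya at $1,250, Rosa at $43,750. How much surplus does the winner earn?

Winner's surplus: $3,500.

Ordered from highest: Quinn $55,000; Bob $51,500; Rosa $43,750; Uche $3,000; Priya $1,250.
Quinn wins with the top bid and pays the second-highest, $51,500.
Surplus = $55,000 − $51,500 = $3,500.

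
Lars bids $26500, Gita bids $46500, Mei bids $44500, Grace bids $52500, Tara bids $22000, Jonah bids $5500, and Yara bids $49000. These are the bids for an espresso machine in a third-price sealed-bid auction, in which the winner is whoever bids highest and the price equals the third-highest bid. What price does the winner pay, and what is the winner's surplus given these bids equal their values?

Sorted high to low: Grace $52500; Yara $49000; Gita $46500; Mei $44500; Lars $26500; Tara $22000; Jonah $5500.
Grace is the highest bidder, so Grace wins.
Under the third-price rule, the price is the third-highest bid: $46500.
Surplus = $52500 − $46500 = $6000.

Price $46500; surplus $6000.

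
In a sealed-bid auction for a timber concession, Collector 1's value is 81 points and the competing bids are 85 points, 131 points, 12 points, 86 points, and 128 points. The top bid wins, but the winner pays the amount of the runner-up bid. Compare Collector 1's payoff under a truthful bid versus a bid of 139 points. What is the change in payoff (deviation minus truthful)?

Change in payoff: -50 points.

The highest competing bid is 131 points.
Bidding truthfully at 81 points: the top bid is 131 points (a rival), so Collector 1 loses. Payoff = 0 points.
Bidding 139 points: Collector 1 has the top bid, wins, and pays the second-highest bid 131 points. Payoff = 81 points − 131 points = -50 points.
Change = -50 points − 0 points = -50 points.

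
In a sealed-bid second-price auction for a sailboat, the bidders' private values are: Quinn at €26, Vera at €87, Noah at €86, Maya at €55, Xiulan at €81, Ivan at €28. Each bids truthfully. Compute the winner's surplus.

Sorted high to low: Vera €87 > Noah €86 > Xiulan €81 > Maya €55 > Ivan €28 > Quinn €26.
Vera wins with the top bid and pays the second-highest, €86.
Surplus = €87 − €86 = €1.

€1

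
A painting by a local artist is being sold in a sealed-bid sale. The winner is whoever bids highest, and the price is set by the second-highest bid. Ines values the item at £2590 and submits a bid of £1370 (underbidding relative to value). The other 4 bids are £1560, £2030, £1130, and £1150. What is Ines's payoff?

Highest competing bid: £2030.
Ines's bid £1370 is not the highest, so Ines loses, pays nothing, and earns zero payoff.

Payoff = £0.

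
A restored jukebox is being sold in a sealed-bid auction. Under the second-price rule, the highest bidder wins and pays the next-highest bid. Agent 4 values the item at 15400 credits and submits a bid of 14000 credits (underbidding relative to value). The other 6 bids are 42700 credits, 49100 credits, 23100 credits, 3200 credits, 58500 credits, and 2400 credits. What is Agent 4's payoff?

Highest competing bid: 58500 credits.
Agent 4's bid 14000 credits is not the highest, so Agent 4 loses, pays nothing, and earns zero payoff.

0 credits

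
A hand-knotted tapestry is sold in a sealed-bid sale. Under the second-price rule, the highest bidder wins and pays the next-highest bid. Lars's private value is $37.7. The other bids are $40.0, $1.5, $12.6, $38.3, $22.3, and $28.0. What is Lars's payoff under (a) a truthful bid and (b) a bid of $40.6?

(a) $0.0  (b) -$2.3

The highest competing bid is $40.0.
Bidding truthfully at $37.7: the top bid is $40.0 (a rival), so Lars loses. Payoff = $0.0.
Bidding $40.6: Lars has the top bid, wins, and pays the second-highest bid $40.0. Payoff = $37.7 − $40.0 = -$2.3.
Deviating from a truthful bid can only lose payoff in a second-price auction — never gain.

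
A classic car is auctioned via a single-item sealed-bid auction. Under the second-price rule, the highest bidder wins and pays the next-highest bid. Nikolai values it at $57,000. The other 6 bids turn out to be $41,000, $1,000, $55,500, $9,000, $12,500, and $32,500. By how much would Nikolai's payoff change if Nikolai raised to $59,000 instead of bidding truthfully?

Change in payoff: $0.

The highest competing bid is $55,500.
Bidding truthfully at $57,000: Nikolai has the top bid, wins, and pays the second-highest bid $55,500. Payoff = $57,000 − $55,500 = $1,500.
Bidding $59,000: Nikolai has the top bid, wins, and pays the second-highest bid $55,500. Payoff = $57,000 − $55,500 = $1,500.
Change = $1,500 − $1,500 = $0.
The bid only affects whether you win, not the price — here both bids land on the same side of the top rival bid, so the deviation is payoff-neutral.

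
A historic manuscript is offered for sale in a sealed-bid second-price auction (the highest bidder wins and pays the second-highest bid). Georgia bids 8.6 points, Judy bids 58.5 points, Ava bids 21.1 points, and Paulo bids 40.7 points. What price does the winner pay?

Ordered from highest: Judy 58.5 points; Paulo 40.7 points; Ava 21.1 points; Georgia 8.6 points.
Judy is the highest bidder, so Judy wins.
Under the second-price rule, the price is the second-highest bid: 40.7 points.

The winner pays 40.7 points.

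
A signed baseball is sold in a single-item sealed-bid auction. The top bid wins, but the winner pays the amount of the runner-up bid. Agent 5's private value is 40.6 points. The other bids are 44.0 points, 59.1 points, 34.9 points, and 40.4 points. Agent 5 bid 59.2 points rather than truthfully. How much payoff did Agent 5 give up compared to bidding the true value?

Regret: 18.5 points.

The highest competing bid is 59.1 points.
Bidding truthfully at 40.6 points: the top bid is 59.1 points (a rival), so Agent 5 loses. Payoff = 0.0 points.
Bidding 59.2 points: Agent 5 has the top bid, wins, and pays the second-highest bid 59.1 points. Payoff = 40.6 points − 59.1 points = -18.5 points.
Regret = truthful payoff − actual payoff = 0.0 points − -18.5 points = 18.5 points.
This is the dominant-strategy logic: truthful bidding weakly beats any alternative.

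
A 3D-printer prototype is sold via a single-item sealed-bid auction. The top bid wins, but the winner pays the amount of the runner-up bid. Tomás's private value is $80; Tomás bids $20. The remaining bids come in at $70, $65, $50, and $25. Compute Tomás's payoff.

Payoff = $0.

Highest competing bid: $70.
Tomás's bid $20 is not the highest, so Tomás loses, pays nothing, and earns zero payoff.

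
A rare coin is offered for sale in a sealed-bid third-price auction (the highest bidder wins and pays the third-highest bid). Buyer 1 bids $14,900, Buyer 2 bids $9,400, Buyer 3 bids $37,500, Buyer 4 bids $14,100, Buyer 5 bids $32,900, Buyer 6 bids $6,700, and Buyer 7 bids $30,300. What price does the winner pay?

$30,300

Ranking the bids: Buyer 3 $37,500 > Buyer 5 $32,900 > Buyer 7 $30,300 > Buyer 1 $14,900 > Buyer 4 $14,100 > Buyer 2 $9,400 > Buyer 6 $6,700.
Buyer 3 is the highest bidder, so Buyer 3 wins.
Under the third-price rule, the price is the third-highest bid: $30,300.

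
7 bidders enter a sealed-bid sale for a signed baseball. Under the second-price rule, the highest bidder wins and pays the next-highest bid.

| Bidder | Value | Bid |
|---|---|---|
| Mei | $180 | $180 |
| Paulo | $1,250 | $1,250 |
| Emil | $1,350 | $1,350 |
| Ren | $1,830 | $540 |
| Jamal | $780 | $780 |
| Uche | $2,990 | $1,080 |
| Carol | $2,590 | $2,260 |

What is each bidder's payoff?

Bids in descending order: Carol $2,260; Emil $1,350; Paulo $1,250; Uche $1,080; Jamal $780; Ren $540; Mei $180.
Carol has the top bid and wins; the price is the second-highest bid, $1,350.
Carol's payoff = $2,590 − $1,350 = $1,240. All other bidders lose, so their payoff is 0.

Mei $0, Paulo $0, Emil $0, Ren $0, Jamal $0, Uche $0, Carol $1,240.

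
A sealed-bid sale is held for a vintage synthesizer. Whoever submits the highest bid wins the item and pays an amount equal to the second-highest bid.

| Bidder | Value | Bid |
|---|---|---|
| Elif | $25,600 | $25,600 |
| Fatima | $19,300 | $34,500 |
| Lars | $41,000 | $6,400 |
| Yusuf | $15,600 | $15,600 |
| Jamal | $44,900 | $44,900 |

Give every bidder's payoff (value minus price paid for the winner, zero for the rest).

Ranking the bids: Jamal $44,900; Fatima $34,500; Elif $25,600; Yusuf $15,600; Lars $6,400.
Jamal has the top bid and wins; the price is the second-highest bid, $34,500.
Jamal's payoff = $44,900 − $34,500 = $10,400. All other bidders lose, so their payoff is 0.

Payoffs: Elif $0, Fatima $0, Lars $0, Yusuf $0, Jamal $10,400.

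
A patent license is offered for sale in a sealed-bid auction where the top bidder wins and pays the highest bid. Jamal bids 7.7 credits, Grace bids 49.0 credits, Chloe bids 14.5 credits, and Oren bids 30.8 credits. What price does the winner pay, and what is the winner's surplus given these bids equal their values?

Bids in descending order: Grace 49.0 credits > Oren 30.8 credits > Chloe 14.5 credits > Jamal 7.7 credits.
Grace is the highest bidder, so Grace wins.
Under the first-price rule, the price is the highest bid: 49.0 credits.
Surplus = 49.0 credits − 49.0 credits = 0.0 credits.

The winner pays 49.0 credits for a surplus of 0.0 credits.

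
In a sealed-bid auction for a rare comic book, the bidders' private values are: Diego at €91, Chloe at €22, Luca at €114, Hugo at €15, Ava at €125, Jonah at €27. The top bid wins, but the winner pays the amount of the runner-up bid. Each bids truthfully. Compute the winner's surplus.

Ranking the bids: Ava €125, then Luca €114, then Diego €91, then Jonah €27, then Chloe €22, then Hugo €15.
Ava wins with the top bid and pays the second-highest, €114.
Surplus = €125 − €114 = €11.

Surplus = €11.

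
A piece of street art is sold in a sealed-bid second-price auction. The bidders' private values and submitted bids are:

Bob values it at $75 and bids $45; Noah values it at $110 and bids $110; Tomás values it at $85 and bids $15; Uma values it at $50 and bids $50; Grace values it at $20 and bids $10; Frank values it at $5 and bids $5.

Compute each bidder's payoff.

Bob $0, Noah $60, Tomás $0, Uma $0, Grace $0, Frank $0.

Ordered from highest: Noah $110 > Uma $50 > Bob $45 > Tomás $15 > Grace $10 > Frank $5.
Noah has the top bid and wins; the price is the second-highest bid, $50.
Noah's payoff = $110 − $50 = $60. All other bidders lose, so their payoff is 0.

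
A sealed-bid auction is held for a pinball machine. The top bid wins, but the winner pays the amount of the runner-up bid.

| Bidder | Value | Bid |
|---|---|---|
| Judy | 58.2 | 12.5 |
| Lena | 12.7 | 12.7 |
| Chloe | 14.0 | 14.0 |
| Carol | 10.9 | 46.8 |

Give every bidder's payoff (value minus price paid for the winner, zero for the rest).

Payoffs: Judy 0.0, Lena 0.0, Chloe 0.0, Carol -3.1.

Bids in descending order: Carol 46.8 > Chloe 14.0 > Lena 12.7 > Judy 12.5.
Carol has the top bid and wins; the price is the second-highest bid, 14.0.
Carol's payoff = 10.9 − 14.0 = -3.1. All other bidders lose, so their payoff is 0.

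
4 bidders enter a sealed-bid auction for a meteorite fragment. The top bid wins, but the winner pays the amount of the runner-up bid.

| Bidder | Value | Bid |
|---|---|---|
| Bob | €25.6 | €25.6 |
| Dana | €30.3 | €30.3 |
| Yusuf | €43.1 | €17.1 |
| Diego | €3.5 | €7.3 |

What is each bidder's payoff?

Payoffs: Bob €0.0, Dana €4.7, Yusuf €0.0, Diego €0.0.

Sorted high to low: Dana €30.3, then Bob €25.6, then Yusuf €17.1, then Diego €7.3.
Dana has the top bid and wins; the price is the second-highest bid, €25.6.
Dana's payoff = €30.3 − €25.6 = €4.7. All other bidders lose, so their payoff is 0.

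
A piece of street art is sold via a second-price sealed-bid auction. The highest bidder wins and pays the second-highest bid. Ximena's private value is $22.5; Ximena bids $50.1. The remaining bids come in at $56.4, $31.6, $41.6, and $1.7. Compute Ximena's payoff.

Payoff = $0.0.

Highest competing bid: $56.4.
Ximena's bid $50.1 is not the highest, so Ximena loses, pays nothing, and earns zero payoff.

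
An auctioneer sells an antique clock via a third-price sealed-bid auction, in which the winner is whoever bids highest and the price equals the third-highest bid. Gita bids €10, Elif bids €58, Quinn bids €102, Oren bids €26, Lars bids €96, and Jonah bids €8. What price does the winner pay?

The winner pays €58.

Bids in descending order: Quinn €102; Lars €96; Elif €58; Oren €26; Gita €10; Jonah €8.
Quinn is the highest bidder, so Quinn wins.
Under the third-price rule, the price is the third-highest bid: €58.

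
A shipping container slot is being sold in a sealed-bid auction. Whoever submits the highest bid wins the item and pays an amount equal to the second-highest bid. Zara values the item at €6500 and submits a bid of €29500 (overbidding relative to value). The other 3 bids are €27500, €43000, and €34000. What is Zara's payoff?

Highest competing bid: €43000.
Zara's bid €29500 is not the highest, so Zara loses, pays nothing, and earns zero payoff.

Zara's payoff: €0.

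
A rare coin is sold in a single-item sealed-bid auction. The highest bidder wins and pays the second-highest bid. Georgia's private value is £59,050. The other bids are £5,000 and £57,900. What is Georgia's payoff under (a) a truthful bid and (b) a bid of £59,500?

The highest competing bid is £57,900.
Bidding truthfully at £59,050: Georgia has the top bid, wins, and pays the second-highest bid £57,900. Payoff = £59,050 − £57,900 = £1,150.
Bidding £59,500: Georgia has the top bid, wins, and pays the second-highest bid £57,900. Payoff = £59,050 − £57,900 = £1,150.
The bid only affects whether you win, not the price — here both bids land on the same side of the top rival bid, so the deviation is payoff-neutral.

(a) £1,150  (b) £1,150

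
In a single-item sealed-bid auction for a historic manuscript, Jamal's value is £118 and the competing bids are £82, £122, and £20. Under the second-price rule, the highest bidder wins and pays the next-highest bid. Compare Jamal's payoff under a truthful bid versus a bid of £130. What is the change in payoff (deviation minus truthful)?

-£4

The highest competing bid is £122.
Bidding truthfully at £118: the top bid is £122 (a rival), so Jamal loses. Payoff = £0.
Bidding £130: Jamal has the top bid, wins, and pays the second-highest bid £122. Payoff = £118 − £122 = -£4.
Change = -£4 − £0 = -£4.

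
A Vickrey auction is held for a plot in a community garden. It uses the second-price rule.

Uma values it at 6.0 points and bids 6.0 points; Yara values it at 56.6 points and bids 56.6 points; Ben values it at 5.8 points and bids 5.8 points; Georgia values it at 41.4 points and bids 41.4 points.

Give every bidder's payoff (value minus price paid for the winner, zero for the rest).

Ranking the bids: Yara 56.6 points, then Georgia 41.4 points, then Uma 6.0 points, then Ben 5.8 points.
Yara has the top bid and wins; the price is the second-highest bid, 41.4 points.
Yara's payoff = 56.6 points − 41.4 points = 15.2 points. All other bidders lose, so their payoff is 0.

Uma 0.0 points, Yara 15.2 points, Ben 0.0 points, Georgia 0.0 points.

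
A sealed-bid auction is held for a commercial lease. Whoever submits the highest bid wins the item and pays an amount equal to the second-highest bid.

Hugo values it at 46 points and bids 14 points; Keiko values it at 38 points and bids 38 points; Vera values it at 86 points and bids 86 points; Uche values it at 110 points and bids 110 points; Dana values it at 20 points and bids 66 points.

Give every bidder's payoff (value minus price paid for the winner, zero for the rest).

Sorted high to low: Uche 110 points, then Vera 86 points, then Dana 66 points, then Keiko 38 points, then Hugo 14 points.
Uche has the top bid and wins; the price is the second-highest bid, 86 points.
Uche's payoff = 110 points − 86 points = 24 points. All other bidders lose, so their payoff is 0.

Payoffs: Hugo 0 points, Keiko 0 points, Vera 0 points, Uche 24 points, Dana 0 points.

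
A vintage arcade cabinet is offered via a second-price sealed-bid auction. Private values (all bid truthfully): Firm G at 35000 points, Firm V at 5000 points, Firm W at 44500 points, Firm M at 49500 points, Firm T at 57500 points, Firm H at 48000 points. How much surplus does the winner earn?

8000 points

Bids in descending order: Firm T 57500 points, then Firm M 49500 points, then Firm H 48000 points, then Firm W 44500 points, then Firm G 35000 points, then Firm V 5000 points.
Firm T wins with the top bid and pays the second-highest, 49500 points.
Surplus = 57500 points − 49500 points = 8000 points.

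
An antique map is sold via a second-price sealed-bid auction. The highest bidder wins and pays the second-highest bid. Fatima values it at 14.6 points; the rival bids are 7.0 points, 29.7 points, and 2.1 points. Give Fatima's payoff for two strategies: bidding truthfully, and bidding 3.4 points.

The highest competing bid is 29.7 points.
Bidding truthfully at 14.6 points: the top bid is 29.7 points (a rival), so Fatima loses. Payoff = 0.0 points.
Bidding 3.4 points: the top bid is 29.7 points (a rival), so Fatima loses. Payoff = 0.0 points.

(a) 0.0 points  (b) 0.0 points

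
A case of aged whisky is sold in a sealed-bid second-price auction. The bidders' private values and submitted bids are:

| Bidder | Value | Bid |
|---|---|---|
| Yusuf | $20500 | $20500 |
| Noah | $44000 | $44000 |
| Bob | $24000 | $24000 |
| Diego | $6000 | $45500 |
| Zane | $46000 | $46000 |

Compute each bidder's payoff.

Payoffs: Yusuf $0, Noah $0, Bob $0, Diego $0, Zane $500.

Ranking the bids: Zane $46000; Diego $45500; Noah $44000; Bob $24000; Yusuf $20500.
Zane has the top bid and wins; the price is the second-highest bid, $45500.
Zane's payoff = $46000 − $45500 = $500. All other bidders lose, so their payoff is 0.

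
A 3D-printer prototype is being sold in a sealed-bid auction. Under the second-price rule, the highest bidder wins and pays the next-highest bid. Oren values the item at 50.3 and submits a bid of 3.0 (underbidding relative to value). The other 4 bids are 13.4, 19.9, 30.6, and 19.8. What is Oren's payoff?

0.0

Highest competing bid: 30.6.
Oren's bid 3.0 is not the highest, so Oren loses, pays nothing, and earns zero payoff.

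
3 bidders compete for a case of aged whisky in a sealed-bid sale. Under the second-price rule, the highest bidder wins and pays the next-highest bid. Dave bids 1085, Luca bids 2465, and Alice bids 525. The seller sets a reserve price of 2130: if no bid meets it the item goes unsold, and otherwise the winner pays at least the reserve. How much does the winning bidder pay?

The winner pays 2130.

Bids in descending order: Luca 2465 > Dave 1085 > Alice 525.
Luca has the highest bid, so Luca wins.
The second-highest bid is 1085, but the reserve 2130 is higher, so the price is the reserve.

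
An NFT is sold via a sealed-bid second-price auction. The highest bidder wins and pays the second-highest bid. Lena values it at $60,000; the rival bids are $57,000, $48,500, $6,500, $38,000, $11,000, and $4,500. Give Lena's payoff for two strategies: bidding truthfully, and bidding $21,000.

(a) $3,000  (b) $0

The highest competing bid is $57,000.
Bidding truthfully at $60,000: Lena has the top bid, wins, and pays the second-highest bid $57,000. Payoff = $60,000 − $57,000 = $3,000.
Bidding $21,000: the top bid is $57,000 (a rival), so Lena loses. Payoff = $0.
Deviating from a truthful bid can only lose payoff in a second-price auction — never gain.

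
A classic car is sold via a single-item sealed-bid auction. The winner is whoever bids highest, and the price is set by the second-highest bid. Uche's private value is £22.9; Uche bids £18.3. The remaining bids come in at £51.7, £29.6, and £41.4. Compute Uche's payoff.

Uche's payoff: £0.0.

Highest competing bid: £51.7.
Uche's bid £18.3 is not the highest, so Uche loses, pays nothing, and earns zero payoff.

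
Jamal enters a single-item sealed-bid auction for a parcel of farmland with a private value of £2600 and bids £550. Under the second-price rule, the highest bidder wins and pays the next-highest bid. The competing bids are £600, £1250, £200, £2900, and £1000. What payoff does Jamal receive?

Highest competing bid: £2900.
Jamal's bid £550 is not the highest, so Jamal loses, pays nothing, and earns zero payoff.

Jamal's payoff: £0.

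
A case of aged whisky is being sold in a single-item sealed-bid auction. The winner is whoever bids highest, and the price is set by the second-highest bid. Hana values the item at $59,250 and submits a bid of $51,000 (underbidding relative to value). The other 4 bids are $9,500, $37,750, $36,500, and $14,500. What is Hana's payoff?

Highest competing bid: $37,750.
Hana's bid $51,000 is the highest overall, so Hana wins and pays the second-highest bid, $37,750.
Payoff = value − price = $59,250 − $37,750 = $21,500.

Payoff = $21,500.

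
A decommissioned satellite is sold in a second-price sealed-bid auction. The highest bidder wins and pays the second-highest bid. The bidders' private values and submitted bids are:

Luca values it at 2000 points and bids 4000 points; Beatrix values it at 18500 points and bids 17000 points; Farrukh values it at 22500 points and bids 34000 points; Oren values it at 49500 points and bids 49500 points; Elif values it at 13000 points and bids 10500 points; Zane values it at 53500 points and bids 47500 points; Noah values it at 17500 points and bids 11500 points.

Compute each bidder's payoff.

Sorted high to low: Oren 49500 points; Zane 47500 points; Farrukh 34000 points; Beatrix 17000 points; Noah 11500 points; Elif 10500 points; Luca 4000 points.
Oren has the top bid and wins; the price is the second-highest bid, 47500 points.
Oren's payoff = 49500 points − 47500 points = 2000 points. All other bidders lose, so their payoff is 0.

Payoffs: Luca 0 points, Beatrix 0 points, Farrukh 0 points, Oren 2000 points, Elif 0 points, Zane 0 points, Noah 0 points.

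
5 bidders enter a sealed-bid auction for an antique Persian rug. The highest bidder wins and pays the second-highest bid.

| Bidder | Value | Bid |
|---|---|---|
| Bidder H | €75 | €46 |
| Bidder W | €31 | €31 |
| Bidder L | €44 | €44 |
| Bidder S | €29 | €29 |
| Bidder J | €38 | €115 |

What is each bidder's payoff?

Bidder H €0, Bidder W €0, Bidder L €0, Bidder S €0, Bidder J -€8.

Sorted high to low: Bidder J €115 > Bidder H €46 > Bidder L €44 > Bidder W €31 > Bidder S €29.
Bidder J has the top bid and wins; the price is the second-highest bid, €46.
Bidder J's payoff = €38 − €46 = -€8. All other bidders lose, so their payoff is 0.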